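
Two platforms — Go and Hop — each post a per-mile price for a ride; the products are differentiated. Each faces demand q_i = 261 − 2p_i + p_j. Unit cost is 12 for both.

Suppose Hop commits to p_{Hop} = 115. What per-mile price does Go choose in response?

100

Go's profit: π = (p_{Go} − 12)(261 − 2p_{Go} + p_{Hop}).
∂π/∂p_{Go} = 285 − 4p_{Go} + p_{Hop} = 0 ⇒ p_{Go} = 71.25 + 0.25p_{Hop}.
At p_{Hop} = 115: p_{Go} = 71.25 + 0.25·115 = 100.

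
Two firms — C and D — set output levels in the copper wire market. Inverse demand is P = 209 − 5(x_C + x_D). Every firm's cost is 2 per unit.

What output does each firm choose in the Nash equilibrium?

Firm C's profit: π = x_C(209 − 5(x_C + x_D)) − 2x_C.
∂π/∂x_C = 207 − 10x_C − 5x_D = 0, so x_C = 20.7 − 0.5x_D.
The game is symmetric, so in equilibrium x_D = x_C: the reaction function gives 1.5x_C = 20.7, hence x_C = 13.8.

13.8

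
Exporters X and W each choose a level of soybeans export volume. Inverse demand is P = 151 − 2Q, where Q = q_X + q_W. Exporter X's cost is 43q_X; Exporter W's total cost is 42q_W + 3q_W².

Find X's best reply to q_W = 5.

24.5

Exporter X's profit: π = q_X(151 − 2(q_X + q_W)) − 43q_X.
∂π/∂q_X = 108 − 4q_X − 2q_W = 0, so q_X = 27 − 0.5q_W.
At q_W = 5: q_X = 27 − 0.5·5 = 24.5.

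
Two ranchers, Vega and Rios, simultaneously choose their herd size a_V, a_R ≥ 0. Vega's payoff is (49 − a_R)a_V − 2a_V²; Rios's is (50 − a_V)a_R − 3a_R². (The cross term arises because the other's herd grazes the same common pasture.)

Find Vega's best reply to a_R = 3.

11.5

Expanding Vega's payoff: 49a_V − a_Ra_V − 2a_V².
∂π/∂a_V = 49 − a_R − 4a_V = 0, so a_V = 12.25 − 0.25a_R.
At a_R = 3: a_V = 12.25 − 0.25·3 = 11.5.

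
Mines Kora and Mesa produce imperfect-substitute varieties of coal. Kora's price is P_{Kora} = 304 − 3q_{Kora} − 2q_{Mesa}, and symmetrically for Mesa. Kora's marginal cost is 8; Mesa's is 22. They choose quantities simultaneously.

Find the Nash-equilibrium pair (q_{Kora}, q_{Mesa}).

Mine Kora's profit: π = q_{Kora}(304 − 3q_{Kora} − 2q_{Mesa}) − 8q_{Kora}.
∂π/∂q_{Kora} = 296 − 6q_{Kora} − 2q_{Mesa} = 0 ⇒ q_{Kora} = 148/3 − (1/3)q_{Mesa}.
Similarly q_{Mesa} = 47 − (1/3)q_{Kora}.
Plugging q_{Mesa} into Kora's best response: q_{Kora} = 148/3 − (1/3)(47 − (1/3)q_{Kora}) ⇒ (8/9)q_{Kora} = 101/3, so q_{Kora} = 37.875.
Then q_{Mesa} = 47 − (1/3)·37.875 = 34.375.

37.875, 34.375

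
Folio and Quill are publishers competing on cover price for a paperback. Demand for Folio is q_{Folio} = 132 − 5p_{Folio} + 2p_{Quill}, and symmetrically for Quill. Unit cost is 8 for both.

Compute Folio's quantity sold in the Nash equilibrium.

Folio's profit: π = (p_{Folio} − 8)(132 − 5p_{Folio} + 2p_{Quill}).
∂π/∂p_{Folio} = 172 − 10p_{Folio} + 2p_{Quill} = 0 ⇒ p_{Folio} = 17.2 + 0.2p_{Quill}.
By symmetry p_{Quill} = p_{Folio}; substituting into the reaction function, 0.8p_{Folio} = 17.2 and p_{Folio} = 21.5.
q_{Folio} = 132 − 5·21.5 + 2·21.5 = 67.5.

67.5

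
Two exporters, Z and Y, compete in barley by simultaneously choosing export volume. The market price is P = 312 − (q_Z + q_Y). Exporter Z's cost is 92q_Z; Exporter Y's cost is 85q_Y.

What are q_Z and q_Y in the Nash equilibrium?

Exporter Z's profit: π = q_Z(312 − (q_Z + q_Y)) − 92q_Z.
∂π/∂q_Z = 220 − 2q_Z − q_Y = 0, so q_Z = 110 − 0.5q_Y.
By the same steps for Y: q_Y = 113.5 − 0.5q_Z.
Substituting the second reaction function into the first: q_Z = 110 − 0.5(113.5 − 0.5q_Z), which gives 0.75q_Z = 53.25 ⇒ q_Z = 71.
Then q_Y = 113.5 − 0.5·71 = 78.

71, 78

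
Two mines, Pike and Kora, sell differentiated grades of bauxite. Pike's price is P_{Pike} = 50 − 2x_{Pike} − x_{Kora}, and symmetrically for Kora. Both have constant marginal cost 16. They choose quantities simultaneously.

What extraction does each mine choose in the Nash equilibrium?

6.8

Mine Pike's profit: π = x_{Pike}(50 − 2x_{Pike} − x_{Kora}) − 16x_{Pike}.
∂π/∂x_{Pike} = 34 − 4x_{Pike} − x_{Kora} = 0 ⇒ x_{Pike} = 8.5 − 0.25x_{Kora}.
By symmetry x_{Kora} = x_{Pike}; substituting into the reaction function, 1.25x_{Pike} = 8.5 and x_{Pike} = 6.8.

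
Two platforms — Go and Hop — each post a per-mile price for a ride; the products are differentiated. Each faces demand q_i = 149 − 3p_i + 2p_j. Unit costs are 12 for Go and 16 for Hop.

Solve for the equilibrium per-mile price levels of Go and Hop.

Go's profit: π = (p_{Go} − 12)(149 − 3p_{Go} + 2p_{Hop}).
∂π/∂p_{Go} = 185 − 6p_{Go} + 2p_{Hop} = 0 ⇒ p_{Go} = 185/6 + (1/3)p_{Hop}.
Similarly p_{Hop} = 197/6 + (1/3)p_{Go}.
Plugging p_{Hop} into Go's best response: p_{Go} = 185/6 + (1/3)(197/6 + (1/3)p_{Go}) ⇒ (8/9)p_{Go} = 376/9, so p_{Go} = 47.
Then p_{Hop} = 197/6 + (1/3)·47 = 48.5.

47, 48.5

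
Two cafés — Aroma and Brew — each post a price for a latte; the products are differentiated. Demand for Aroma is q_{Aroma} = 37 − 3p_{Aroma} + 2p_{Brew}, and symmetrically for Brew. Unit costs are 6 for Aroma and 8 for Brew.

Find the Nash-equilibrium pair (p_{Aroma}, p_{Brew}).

Aroma's profit: π = (p_{Aroma} − 6)(37 − 3p_{Aroma} + 2p_{Brew}).
∂π/∂p_{Aroma} = 55 − 6p_{Aroma} + 2p_{Brew} = 0 ⇒ p_{Aroma} = 55/6 + (1/3)p_{Brew}.
Similarly p_{Brew} = 61/6 + (1/3)p_{Aroma}.
Substituting the second reaction function into the first: p_{Aroma} = 55/6 + (1/3)(61/6 + (1/3)p_{Aroma}), which gives (8/9)p_{Aroma} = 113/9 ⇒ p_{Aroma} = 14.125.
Then p_{Brew} = 61/6 + (1/3)·14.125 = 14.875.

14.125, 14.875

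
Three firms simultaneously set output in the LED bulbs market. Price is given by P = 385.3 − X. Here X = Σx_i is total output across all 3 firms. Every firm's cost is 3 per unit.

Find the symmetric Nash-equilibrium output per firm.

A representative firm's profit is π_i = x_i(385.3 − X) − 3x_i, with X = x_i + Σ_{j≠i} x_j.
First-order condition: 382.3 − 2x_i − Σ_{j≠i} x_j = 0.
Imposing symmetry (x_j = x for all j) turns Σ_{j≠i} x_j into 2x, so 382.3 = 4x and x = 95.575.

95.575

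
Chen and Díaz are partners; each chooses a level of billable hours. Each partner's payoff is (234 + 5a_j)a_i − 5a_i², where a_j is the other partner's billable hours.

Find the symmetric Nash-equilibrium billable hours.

46.8

Chen's payoff is (234 + 5a_D)a_C − 5a_C².
∂π/∂a_C = 234 + 5a_D − 10a_C = 0, so a_C = 23.4 + 0.5a_D.
The game is symmetric, so in equilibrium a_D = a_C: the reaction function gives 0.5a_C = 23.4, hence a_C = 46.8.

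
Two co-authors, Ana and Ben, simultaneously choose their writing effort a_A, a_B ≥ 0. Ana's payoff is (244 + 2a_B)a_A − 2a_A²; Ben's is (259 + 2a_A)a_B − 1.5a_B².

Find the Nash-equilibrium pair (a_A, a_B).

Expanding Ana's payoff: 244a_A + 2a_Ba_A − 2a_A².
∂π/∂a_A = 244 + 2a_B − 4a_A = 0, so a_A = 61 + 0.5a_B.
Likewise for Ben: a_B = 259/3 + (2/3)a_A.
Plugging a_B into Ana's best response: a_A = 61 + 0.5(259/3 + (2/3)a_A) ⇒ (2/3)a_A = 625/6, so a_A = 156.25.
Then a_B = 259/3 + (2/3)·156.25 = 190.5.

156.25, 190.5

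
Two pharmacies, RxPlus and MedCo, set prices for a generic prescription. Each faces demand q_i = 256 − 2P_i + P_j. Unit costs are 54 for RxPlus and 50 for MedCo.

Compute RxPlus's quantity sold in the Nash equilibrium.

RxPlus's profit: π = (P_{RxPlus} − 54)(256 − 2P_{RxPlus} + P_{MedCo}).
∂π/∂P_{RxPlus} = 364 − 4P_{RxPlus} + P_{MedCo} = 0 ⇒ P_{RxPlus} = 91 + 0.25P_{MedCo}.
Similarly P_{MedCo} = 89 + 0.25P_{RxPlus}.
Solving the two reaction functions simultaneously: (1 − (0.25)(0.25))P_{RxPlus} = 91 + 0.25·89, so 0.9375P_{RxPlus} = 113.25 and P_{RxPlus} = 120.8.
Then P_{MedCo} = 89 + 0.25·120.8 = 119.2.
q_{RxPlus} = 256 − 2·120.8 + 119.2 = 133.6.

133.6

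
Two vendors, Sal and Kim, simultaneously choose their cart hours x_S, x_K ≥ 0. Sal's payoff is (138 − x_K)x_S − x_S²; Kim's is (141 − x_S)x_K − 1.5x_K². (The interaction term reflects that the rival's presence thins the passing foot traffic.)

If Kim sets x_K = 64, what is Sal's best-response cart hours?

37

Expanding Sal's payoff: 138x_S − x_Kx_S − x_S².
∂π/∂x_S = 138 − x_K − 2x_S = 0, so x_S = 69 − 0.5x_K.
At x_K = 64: x_S = 69 − 0.5·64 = 37.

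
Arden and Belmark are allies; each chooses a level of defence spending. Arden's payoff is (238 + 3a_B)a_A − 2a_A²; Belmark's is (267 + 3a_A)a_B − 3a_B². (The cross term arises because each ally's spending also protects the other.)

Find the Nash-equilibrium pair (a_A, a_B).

148.6, 118.8

Expanding Arden's payoff: 238a_A + 3a_Ba_A − 2a_A².
∂π/∂a_A = 238 + 3a_B − 4a_A = 0, so a_A = 59.5 + 0.75a_B.
Likewise for Belmark: a_B = 44.5 + 0.5a_A.
Plugging a_B into Arden's best response: a_A = 59.5 + 0.75(44.5 + 0.5a_A) ⇒ 0.625a_A = 92.875, so a_A = 148.6.
Then a_B = 44.5 + 0.5·148.6 = 118.8.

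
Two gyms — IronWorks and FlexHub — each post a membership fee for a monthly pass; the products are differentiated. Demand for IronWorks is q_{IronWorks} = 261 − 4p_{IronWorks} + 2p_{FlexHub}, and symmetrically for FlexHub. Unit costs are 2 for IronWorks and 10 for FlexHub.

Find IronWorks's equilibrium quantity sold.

IronWorks's profit: π = (p_{IronWorks} − 2)(261 − 4p_{IronWorks} + 2p_{FlexHub}).
∂π/∂p_{IronWorks} = 269 − 8p_{IronWorks} + 2p_{FlexHub} = 0 ⇒ p_{IronWorks} = 33.625 + 0.25p_{FlexHub}.
Similarly p_{FlexHub} = 37.625 + 0.25p_{IronWorks}.
Substituting the second reaction function into the first: p_{IronWorks} = 33.625 + 0.25(37.625 + 0.25p_{IronWorks}), which gives 0.9375p_{IronWorks} = 1377/32 ⇒ p_{IronWorks} = 45.9.
Then p_{FlexHub} = 37.625 + 0.25·45.9 = 49.1.
q_{IronWorks} = 261 − 4·45.9 + 2·49.1 = 175.6.

175.6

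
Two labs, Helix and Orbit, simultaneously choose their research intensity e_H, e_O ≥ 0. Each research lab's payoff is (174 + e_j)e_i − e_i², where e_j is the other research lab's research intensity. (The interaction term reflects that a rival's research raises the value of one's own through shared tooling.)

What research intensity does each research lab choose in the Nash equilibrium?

174

Helix's payoff is (174 + e_O)e_H − e_H².
∂π/∂e_H = 174 + e_O − 2e_H = 0, so e_H = 87 + 0.5e_O.
Setting e_H = e_O in the reaction function: e_H = 87 + 0.5e_H, so e_H = 87 / 0.5 = 174.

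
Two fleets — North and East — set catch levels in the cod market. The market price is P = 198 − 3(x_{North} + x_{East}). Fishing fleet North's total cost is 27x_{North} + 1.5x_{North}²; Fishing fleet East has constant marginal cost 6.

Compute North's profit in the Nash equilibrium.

Fishing fleet North's profit: π = x_{North}(198 − 3(x_{North} + x_{East})) − 27x_{North} − 1.5x_{North}².
∂π/∂x_{North} = 171 − 9x_{North} − 3x_{East} = 0, so x_{North} = 19 − (1/3)x_{East}.
For East: ∂π/∂x_{East} = 192 − 6x_{East} − 3x_{North} = 0 ⇒ x_{East} = 32 − 0.5x_{North}.
Solving the two reaction functions simultaneously: (1 − (−1/3)(−0.5))x_{North} = 19 − (1/3)·32, so (5/6)x_{North} = 25/3 and x_{North} = 10.
Then x_{East} = 32 − 0.5·10 = 27.
Price P = 198 − 3·37 = 87.
North's profit: (87 − 27)·10 − 1.5(10)² = 450.

450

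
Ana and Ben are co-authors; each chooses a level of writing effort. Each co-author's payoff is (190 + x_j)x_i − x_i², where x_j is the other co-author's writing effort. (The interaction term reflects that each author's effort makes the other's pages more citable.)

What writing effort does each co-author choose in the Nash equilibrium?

190

Ana's payoff is (190 + x_B)x_A − x_A².
∂π/∂x_A = 190 + x_B − 2x_A = 0, so x_A = 95 + 0.5x_B.
Setting x_A = x_B in the reaction function: x_A = 95 + 0.5x_A, so x_A = 95 / 0.5 = 190.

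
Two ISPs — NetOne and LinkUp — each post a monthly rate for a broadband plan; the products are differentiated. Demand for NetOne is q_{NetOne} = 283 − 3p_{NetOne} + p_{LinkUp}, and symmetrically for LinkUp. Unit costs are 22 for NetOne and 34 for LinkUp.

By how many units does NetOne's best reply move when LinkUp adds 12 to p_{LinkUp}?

2

NetOne's profit: π = (p_{NetOne} − 22)(283 − 3p_{NetOne} + p_{LinkUp}).
∂π/∂p_{NetOne} = 349 − 6p_{NetOne} + p_{LinkUp} = 0 ⇒ p_{NetOne} = 349/6 + (1/6)p_{LinkUp}.
The reaction-function slope is 1/6, so a 12-unit rise in p_{LinkUp} moves p_{NetOne} by 1/6 × 12 = 2. NetOne's best response rises — the actions are strategic complements.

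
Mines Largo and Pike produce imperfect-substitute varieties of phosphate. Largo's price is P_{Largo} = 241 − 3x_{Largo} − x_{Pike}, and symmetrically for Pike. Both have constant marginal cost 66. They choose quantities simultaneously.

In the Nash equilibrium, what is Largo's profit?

Mine Largo's profit: π = x_{Largo}(241 − 3x_{Largo} − x_{Pike}) − 66x_{Largo}.
∂π/∂x_{Largo} = 175 − 6x_{Largo} − x_{Pike} = 0 ⇒ x_{Largo} = 175/6 − (1/6)x_{Pike}.
By symmetry x_{Pike} = x_{Largo}; substituting into the reaction function, (7/6)x_{Largo} = 175/6 and x_{Largo} = 25.
P_{Largo} = 241 − 3·25 − 25 = 141.
Profit = (141 − 66)·25 = 1875.

1875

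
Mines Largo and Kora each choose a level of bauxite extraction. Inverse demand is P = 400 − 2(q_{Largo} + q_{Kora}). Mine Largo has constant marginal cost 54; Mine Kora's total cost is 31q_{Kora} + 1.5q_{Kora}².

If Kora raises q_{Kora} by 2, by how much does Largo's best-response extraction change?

Mine Largo's profit: π = q_{Largo}(400 − 2(q_{Largo} + q_{Kora})) − 54q_{Largo}.
∂π/∂q_{Largo} = 346 − 4q_{Largo} − 2q_{Kora} = 0, so q_{Largo} = 86.5 − 0.5q_{Kora}.
The reaction-function slope is −0.5, so a 2-unit rise in q_{Kora} moves q_{Largo} by −0.5 × 2 = −1. Largo's best response falls — the actions are strategic substitutes.

-1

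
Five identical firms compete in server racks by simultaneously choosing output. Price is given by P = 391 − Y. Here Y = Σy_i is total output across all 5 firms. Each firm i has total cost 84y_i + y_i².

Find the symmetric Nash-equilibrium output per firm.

38.375

A representative firm's profit is π_i = y_i(391 − Y) − 84y_i − y_i², with Y = y_i + Σ_{j≠i} y_j.
First-order condition: 307 − 4y_i − Σ_{j≠i} y_j = 0.
Imposing symmetry (y_j = y for all j) turns Σ_{j≠i} y_j into 4y, so 307 = 8y and y = 38.375.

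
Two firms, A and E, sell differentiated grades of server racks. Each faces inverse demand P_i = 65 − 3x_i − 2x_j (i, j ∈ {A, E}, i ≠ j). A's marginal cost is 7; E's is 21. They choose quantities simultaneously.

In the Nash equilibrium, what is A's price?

31.375

Firm A's profit: π = x_A(65 − 3x_A − 2x_E) − 7x_A.
∂π/∂x_A = 58 − 6x_A − 2x_E = 0 ⇒ x_A = 29/3 − (1/3)x_E.
Similarly x_E = 22/3 − (1/3)x_A.
Substituting the second reaction function into the first: x_A = 29/3 − (1/3)(22/3 − (1/3)x_A), which gives (8/9)x_A = 65/9 ⇒ x_A = 8.125.
Then x_E = 22/3 − (1/3)·8.125 = 4.625.
P_A = 65 − 3·8.125 − 2·4.625 = 31.375.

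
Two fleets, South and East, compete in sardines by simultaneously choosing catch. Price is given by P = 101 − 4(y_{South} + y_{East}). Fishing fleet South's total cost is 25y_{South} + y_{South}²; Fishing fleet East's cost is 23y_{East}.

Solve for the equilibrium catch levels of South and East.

4.625, 7.4375

Fishing fleet South's profit: π = y_{South}(101 − 4(y_{South} + y_{East})) − 25y_{South} − y_{South}².
∂π/∂y_{South} = 76 − 10y_{South} − 4y_{East} = 0, so y_{South} = 7.6 − 0.4y_{East}.
For East: ∂π/∂y_{East} = 78 − 8y_{East} − 4y_{South} = 0 ⇒ y_{East} = 9.75 − 0.5y_{South}.
Solving the two reaction functions simultaneously: (1 − (−0.4)(−0.5))y_{South} = 7.6 − 0.4·9.75, so 0.8y_{South} = 3.7 and y_{South} = 4.625.
Then y_{East} = 9.75 − 0.5·4.625 = 7.4375.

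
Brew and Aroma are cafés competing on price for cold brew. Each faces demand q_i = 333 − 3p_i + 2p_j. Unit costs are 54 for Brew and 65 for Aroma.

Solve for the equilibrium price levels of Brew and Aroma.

125.8125, 129.9375

Brew's profit: π = (p_{Brew} − 54)(333 − 3p_{Brew} + 2p_{Aroma}).
∂π/∂p_{Brew} = 495 − 6p_{Brew} + 2p_{Aroma} = 0 ⇒ p_{Brew} = 82.5 + (1/3)p_{Aroma}.
Similarly p_{Aroma} = 88 + (1/3)p_{Brew}.
Substituting the second reaction function into the first: p_{Brew} = 82.5 + (1/3)(88 + (1/3)p_{Brew}), which gives (8/9)p_{Brew} = 671/6 ⇒ p_{Brew} = 125.8125.
Then p_{Aroma} = 88 + (1/3)·125.8125 = 129.9375.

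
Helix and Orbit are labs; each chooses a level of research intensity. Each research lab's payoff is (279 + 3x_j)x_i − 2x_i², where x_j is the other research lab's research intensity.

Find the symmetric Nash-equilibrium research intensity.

Helix's payoff is (279 + 3x_O)x_H − 2x_H².
∂π/∂x_H = 279 + 3x_O − 4x_H = 0, so x_H = 69.75 + 0.75x_O.
Setting x_H = x_O in the reaction function: x_H = 69.75 + 0.75x_H, so x_H = 69.75 / 0.25 = 279.

279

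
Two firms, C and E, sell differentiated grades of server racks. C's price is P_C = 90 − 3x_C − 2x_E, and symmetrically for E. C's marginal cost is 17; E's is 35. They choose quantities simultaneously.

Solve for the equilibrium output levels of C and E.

10.25, 5.75

Firm C's profit: π = x_C(90 − 3x_C − 2x_E) − 17x_C.
∂π/∂x_C = 73 − 6x_C − 2x_E = 0 ⇒ x_C = 73/6 − (1/3)x_E.
Similarly x_E = 55/6 − (1/3)x_C.
Solving the two reaction functions simultaneously: (1 − (−1/3)(−1/3))x_C = 73/6 − (1/3)·(55/6), so (8/9)x_C = 82/9 and x_C = 10.25.
Then x_E = 55/6 − (1/3)·10.25 = 5.75.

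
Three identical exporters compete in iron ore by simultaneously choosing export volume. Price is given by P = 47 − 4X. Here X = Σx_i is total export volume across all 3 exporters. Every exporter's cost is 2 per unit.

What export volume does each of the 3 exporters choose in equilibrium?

2.8125

A representative exporter's profit is π_i = x_i(47 − 4X) − 2x_i, with X = x_i + Σ_{j≠i} x_j.
First-order condition: 45 − 8x_i − 4Σ_{j≠i} x_j = 0.
In a symmetric equilibrium every exporter chooses the same x, so Σ_{j≠i} x_j = 2x. The condition becomes 45 − 16x = 0, giving x = 45/16 = 2.8125.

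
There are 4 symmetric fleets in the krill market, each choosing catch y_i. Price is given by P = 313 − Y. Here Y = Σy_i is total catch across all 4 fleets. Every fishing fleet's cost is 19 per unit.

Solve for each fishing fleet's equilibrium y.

A representative fishing fleet's profit is π_i = y_i(313 − Y) − 19y_i, with Y = y_i + Σ_{j≠i} y_j.
First-order condition: 294 − 2y_i − Σ_{j≠i} y_j = 0.
In a symmetric equilibrium every fishing fleet chooses the same y, so Σ_{j≠i} y_j = 3y. The condition becomes 294 − 5y = 0, giving y = 294/5 = 58.8.

58.8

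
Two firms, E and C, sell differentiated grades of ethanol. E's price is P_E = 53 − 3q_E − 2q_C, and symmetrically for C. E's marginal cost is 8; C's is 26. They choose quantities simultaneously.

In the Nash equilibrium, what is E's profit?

Firm E's profit: π = q_E(53 − 3q_E − 2q_C) − 8q_E.
∂π/∂q_E = 45 − 6q_E − 2q_C = 0 ⇒ q_E = 7.5 − (1/3)q_C.
Similarly q_C = 4.5 − (1/3)q_E.
Solving the two reaction functions simultaneously: (1 − (−1/3)(−1/3))q_E = 7.5 − (1/3)·4.5, so (8/9)q_E = 6 and q_E = 6.75.
Then q_C = 4.5 − (1/3)·6.75 = 2.25.
P_E = 53 − 3·6.75 − 2·2.25 = 28.25.
Profit = (28.25 − 8)·6.75 = 136.6875.

136.6875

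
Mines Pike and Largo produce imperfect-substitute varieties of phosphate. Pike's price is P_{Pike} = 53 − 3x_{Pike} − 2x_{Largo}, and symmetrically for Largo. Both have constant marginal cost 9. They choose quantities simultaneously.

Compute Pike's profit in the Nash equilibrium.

90.75

Mine Pike's profit: π = x_{Pike}(53 − 3x_{Pike} − 2x_{Largo}) − 9x_{Pike}.
∂π/∂x_{Pike} = 44 − 6x_{Pike} − 2x_{Largo} = 0 ⇒ x_{Pike} = 22/3 − (1/3)x_{Largo}.
The game is symmetric, so in equilibrium x_{Largo} = x_{Pike}: the reaction function gives (4/3)x_{Pike} = 22/3, hence x_{Pike} = 5.5.
P_{Pike} = 53 − 3·5.5 − 2·5.5 = 25.5.
Profit = (25.5 − 9)·5.5 = 90.75.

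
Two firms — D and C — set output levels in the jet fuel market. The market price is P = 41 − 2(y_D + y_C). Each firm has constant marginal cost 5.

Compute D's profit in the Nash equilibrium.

72

Firm D's profit: π = y_D(41 − 2(y_D + y_C)) − 5y_D.
∂π/∂y_D = 36 − 4y_D − 2y_C = 0, so y_D = 9 − 0.5y_C.
Setting y_D = y_C in the reaction function: y_D = 9 − 0.5y_D, so y_D = 9 / 1.5 = 6.
Price P = 41 − 2·12 = 17.
D's profit: (17 − 5)·6 = 72.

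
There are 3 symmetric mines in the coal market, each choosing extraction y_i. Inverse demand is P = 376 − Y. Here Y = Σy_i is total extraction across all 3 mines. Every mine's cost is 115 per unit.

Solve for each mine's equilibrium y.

65.25

A representative mine's profit is π_i = y_i(376 − Y) − 115y_i, with Y = y_i + Σ_{j≠i} y_j.
First-order condition: 261 − 2y_i − Σ_{j≠i} y_j = 0.
With identical mines, set every y_j = y: then 261 − 2y − 2y = 0, i.e. y = 261/4 = 65.25.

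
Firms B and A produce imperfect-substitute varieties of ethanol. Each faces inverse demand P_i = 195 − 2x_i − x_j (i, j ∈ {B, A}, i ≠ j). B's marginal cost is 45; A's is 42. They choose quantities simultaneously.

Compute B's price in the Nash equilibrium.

Firm B's profit: π = x_B(195 − 2x_B − x_A) − 45x_B.
∂π/∂x_B = 150 − 4x_B − x_A = 0 ⇒ x_B = 37.5 − 0.25x_A.
Similarly x_A = 38.25 − 0.25x_B.
Plugging x_A into B's best response: x_B = 37.5 − 0.25(38.25 − 0.25x_B) ⇒ 0.9375x_B = 27.9375, so x_B = 29.8.
Then x_A = 38.25 − 0.25·29.8 = 30.8.
P_B = 195 − 2·29.8 − 30.8 = 104.6.

104.6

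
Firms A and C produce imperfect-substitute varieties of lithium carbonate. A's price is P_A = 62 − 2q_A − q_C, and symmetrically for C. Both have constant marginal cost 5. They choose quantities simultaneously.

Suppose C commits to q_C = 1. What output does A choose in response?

Firm A's profit: π = q_A(62 − 2q_A − q_C) − 5q_A.
∂π/∂q_A = 57 − 4q_A − q_C = 0 ⇒ q_A = 14.25 − 0.25q_C.
At q_C = 1: q_A = 14.25 − 0.25·1 = 14.

14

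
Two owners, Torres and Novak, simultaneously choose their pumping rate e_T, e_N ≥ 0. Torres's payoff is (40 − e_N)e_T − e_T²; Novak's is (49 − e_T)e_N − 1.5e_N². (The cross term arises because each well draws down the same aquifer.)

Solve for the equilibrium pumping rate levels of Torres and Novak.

Expanding Torres's payoff: 40e_T − e_Ne_T − e_T².
∂π/∂e_T = 40 − e_N − 2e_T = 0, so e_T = 20 − 0.5e_N.
Likewise for Novak: e_N = 49/3 − (1/3)e_T.
Plugging e_N into Torres's best response: e_T = 20 − 0.5(49/3 − (1/3)e_T) ⇒ (5/6)e_T = 71/6, so e_T = 14.2.
Then e_N = 49/3 − (1/3)·14.2 = 11.6.

14.2, 11.6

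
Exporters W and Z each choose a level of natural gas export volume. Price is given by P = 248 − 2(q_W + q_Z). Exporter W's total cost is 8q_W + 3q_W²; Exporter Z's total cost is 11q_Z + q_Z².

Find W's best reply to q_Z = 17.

20.6

Exporter W's profit: π = q_W(248 − 2(q_W + q_Z)) − 8q_W − 3q_W².
∂π/∂q_W = 240 − 10q_W − 2q_Z = 0, so q_W = 24 − 0.2q_Z.
At q_Z = 17: q_W = 24 − 0.2·17 = 20.6.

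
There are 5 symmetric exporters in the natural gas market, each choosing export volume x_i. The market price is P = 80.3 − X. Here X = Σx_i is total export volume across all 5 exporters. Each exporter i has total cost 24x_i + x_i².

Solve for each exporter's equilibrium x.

7.0375

A representative exporter's profit is π_i = x_i(80.3 − X) − 24x_i − x_i², with X = x_i + Σ_{j≠i} x_j.
First-order condition: 56.3 − 4x_i − Σ_{j≠i} x_j = 0.
In a symmetric equilibrium every exporter chooses the same x, so Σ_{j≠i} x_j = 4x. The condition becomes 56.3 − 8x = 0, giving x = 56.3/8 = 7.0375.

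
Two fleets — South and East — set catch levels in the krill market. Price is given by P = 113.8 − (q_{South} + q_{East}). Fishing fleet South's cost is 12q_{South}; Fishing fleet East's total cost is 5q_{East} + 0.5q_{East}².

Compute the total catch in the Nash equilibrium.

Fishing fleet South's profit: π = q_{South}(113.8 − (q_{South} + q_{East})) − 12q_{South}.
∂π/∂q_{South} = 101.8 − 2q_{South} − q_{East} = 0, so q_{South} = 50.9 − 0.5q_{East}.
For East: ∂π/∂q_{East} = 108.8 − 3q_{East} − q_{South} = 0 ⇒ q_{East} = 544/15 − (1/3)q_{South}.
Plugging q_{East} into South's best response: q_{South} = 50.9 − 0.5(544/15 − (1/3)q_{South}) ⇒ (5/6)q_{South} = 983/30, so q_{South} = 39.32.
Then q_{East} = 544/15 − (1/3)·39.32 = 23.16.
Total catch: 39.32 + 23.16 = 62.48.

62.48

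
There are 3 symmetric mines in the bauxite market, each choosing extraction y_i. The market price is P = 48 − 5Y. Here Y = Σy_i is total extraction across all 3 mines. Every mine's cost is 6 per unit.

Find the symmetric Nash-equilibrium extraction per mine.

A representative mine's profit is π_i = y_i(48 − 5Y) − 6y_i, with Y = y_i + Σ_{j≠i} y_j.
First-order condition: 42 − 10y_i − 5Σ_{j≠i} y_j = 0.
In a symmetric equilibrium every mine chooses the same y, so Σ_{j≠i} y_j = 2y. The condition becomes 42 − 20y = 0, giving y = 42/20 = 2.1.

2.1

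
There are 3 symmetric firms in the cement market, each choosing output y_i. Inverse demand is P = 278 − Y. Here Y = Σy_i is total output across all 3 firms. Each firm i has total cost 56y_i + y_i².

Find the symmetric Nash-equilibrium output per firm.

A representative firm's profit is π_i = y_i(278 − Y) − 56y_i − y_i², with Y = y_i + Σ_{j≠i} y_j.
First-order condition: 222 − 4y_i − Σ_{j≠i} y_j = 0.
Imposing symmetry (y_j = y for all j) turns Σ_{j≠i} y_j into 2y, so 222 = 6y and y = 37.

37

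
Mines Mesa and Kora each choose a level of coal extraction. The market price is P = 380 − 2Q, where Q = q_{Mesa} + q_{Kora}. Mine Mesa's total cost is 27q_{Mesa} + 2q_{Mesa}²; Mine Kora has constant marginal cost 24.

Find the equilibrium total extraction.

101.5

Mine Mesa's profit: π = q_{Mesa}(380 − 2(q_{Mesa} + q_{Kora})) − 27q_{Mesa} − 2q_{Mesa}².
∂π/∂q_{Mesa} = 353 − 8q_{Mesa} − 2q_{Kora} = 0, so q_{Mesa} = 44.125 − 0.25q_{Kora}.
For Kora: ∂π/∂q_{Kora} = 356 − 4q_{Kora} − 2q_{Mesa} = 0 ⇒ q_{Kora} = 89 − 0.5q_{Mesa}.
Substituting the second reaction function into the first: q_{Mesa} = 44.125 − 0.25(89 − 0.5q_{Mesa}), which gives 0.875q_{Mesa} = 21.875 ⇒ q_{Mesa} = 25.
Then q_{Kora} = 89 − 0.5·25 = 76.5.
Total extraction: 25 + 76.5 = 101.5.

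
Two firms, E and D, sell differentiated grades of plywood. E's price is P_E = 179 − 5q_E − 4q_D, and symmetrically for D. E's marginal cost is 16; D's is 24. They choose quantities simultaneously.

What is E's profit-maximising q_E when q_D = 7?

Firm E's profit: π = q_E(179 − 5q_E − 4q_D) − 16q_E.
∂π/∂q_E = 163 − 10q_E − 4q_D = 0 ⇒ q_E = 16.3 − 0.4q_D.
At q_D = 7: q_E = 16.3 − 0.4·7 = 13.5.

13.5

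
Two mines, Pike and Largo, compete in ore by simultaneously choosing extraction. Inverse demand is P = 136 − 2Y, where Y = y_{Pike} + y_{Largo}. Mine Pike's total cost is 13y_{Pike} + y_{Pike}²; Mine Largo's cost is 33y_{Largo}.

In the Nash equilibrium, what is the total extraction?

32.9

Mine Pike's profit: π = y_{Pike}(136 − 2(y_{Pike} + y_{Largo})) − 13y_{Pike} − y_{Pike}².
∂π/∂y_{Pike} = 123 − 6y_{Pike} − 2y_{Largo} = 0, so y_{Pike} = 20.5 − (1/3)y_{Largo}.
For Largo: ∂π/∂y_{Largo} = 103 − 4y_{Largo} − 2y_{Pike} = 0 ⇒ y_{Largo} = 25.75 − 0.5y_{Pike}.
Substituting the second reaction function into the first: y_{Pike} = 20.5 − (1/3)(25.75 − 0.5y_{Pike}), which gives (5/6)y_{Pike} = 143/12 ⇒ y_{Pike} = 14.3.
Then y_{Largo} = 25.75 − 0.5·14.3 = 18.6.
Total extraction: 14.3 + 18.6 = 32.9.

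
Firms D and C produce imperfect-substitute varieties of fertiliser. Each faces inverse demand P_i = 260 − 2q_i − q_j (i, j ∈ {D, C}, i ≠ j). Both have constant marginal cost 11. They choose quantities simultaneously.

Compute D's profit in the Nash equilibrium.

4960.08

Firm D's profit: π = q_D(260 − 2q_D − q_C) − 11q_D.
∂π/∂q_D = 249 − 4q_D − q_C = 0 ⇒ q_D = 62.25 − 0.25q_C.
By symmetry q_C = q_D; substituting into the reaction function, 1.25q_D = 62.25 and q_D = 49.8.
P_D = 260 − 2·49.8 − 49.8 = 110.6.
Profit = (110.6 − 11)·49.8 = 4960.08.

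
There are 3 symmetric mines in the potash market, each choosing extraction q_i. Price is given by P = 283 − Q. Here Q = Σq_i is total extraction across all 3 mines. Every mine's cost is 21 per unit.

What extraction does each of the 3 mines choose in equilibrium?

65.5

A representative mine's profit is π_i = q_i(283 − Q) − 21q_i, with Q = q_i + Σ_{j≠i} q_j.
First-order condition: 262 − 2q_i − Σ_{j≠i} q_j = 0.
Imposing symmetry (q_j = q for all j) turns Σ_{j≠i} q_j into 2q, so 262 = 4q and q = 65.5.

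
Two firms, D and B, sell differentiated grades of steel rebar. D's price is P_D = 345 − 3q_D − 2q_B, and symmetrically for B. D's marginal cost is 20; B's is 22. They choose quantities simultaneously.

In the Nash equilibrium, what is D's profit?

Firm D's profit: π = q_D(345 − 3q_D − 2q_B) − 20q_D.
∂π/∂q_D = 325 − 6q_D − 2q_B = 0 ⇒ q_D = 325/6 − (1/3)q_B.
Similarly q_B = 323/6 − (1/3)q_D.
Substituting the second reaction function into the first: q_D = 325/6 − (1/3)(323/6 − (1/3)q_D), which gives (8/9)q_D = 326/9 ⇒ q_D = 40.75.
Then q_B = 323/6 − (1/3)·40.75 = 40.25.
P_D = 345 − 3·40.75 − 2·40.25 = 142.25.
Profit = (142.25 − 20)·40.75 = 4981.6875.

4981.6875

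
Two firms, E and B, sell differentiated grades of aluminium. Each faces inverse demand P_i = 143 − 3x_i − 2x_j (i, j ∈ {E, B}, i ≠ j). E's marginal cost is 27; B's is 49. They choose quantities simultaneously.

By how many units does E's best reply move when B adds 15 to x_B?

-5

Firm E's profit: π = x_E(143 − 3x_E − 2x_B) − 27x_E.
∂π/∂x_E = 116 − 6x_E − 2x_B = 0 ⇒ x_E = 58/3 − (1/3)x_B.
The reaction-function slope is −1/3, so a 15-unit rise in x_B moves x_E by −1/3 × 15 = −5. E's best response falls — the actions are strategic substitutes.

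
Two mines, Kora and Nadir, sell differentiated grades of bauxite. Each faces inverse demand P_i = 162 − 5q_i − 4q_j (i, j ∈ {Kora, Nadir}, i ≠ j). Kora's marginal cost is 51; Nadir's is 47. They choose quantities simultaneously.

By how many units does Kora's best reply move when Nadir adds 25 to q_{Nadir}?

Mine Kora's profit: π = q_{Kora}(162 − 5q_{Kora} − 4q_{Nadir}) − 51q_{Kora}.
∂π/∂q_{Kora} = 111 − 10q_{Kora} − 4q_{Nadir} = 0 ⇒ q_{Kora} = 11.1 − 0.4q_{Nadir}.
The reaction-function slope is −0.4, so a 25-unit rise in q_{Nadir} moves q_{Kora} by −0.4 × 25 = −10. Kora's best response falls — the actions are strategic substitutes.

-10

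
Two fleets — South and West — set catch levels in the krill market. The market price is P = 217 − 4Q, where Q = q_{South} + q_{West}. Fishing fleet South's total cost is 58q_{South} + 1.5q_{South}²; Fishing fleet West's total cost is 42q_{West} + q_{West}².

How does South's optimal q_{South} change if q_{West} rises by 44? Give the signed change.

-16

Fishing fleet South's profit: π = q_{South}(217 − 4(q_{South} + q_{West})) − 58q_{South} − 1.5q_{South}².
∂π/∂q_{South} = 159 − 11q_{South} − 4q_{West} = 0, so q_{South} = 159/11 − (4/11)q_{West}.
The reaction-function slope is −4/11, so a 44-unit rise in q_{West} moves q_{South} by −4/11 × 44 = −16. South's best response falls — the actions are strategic substitutes.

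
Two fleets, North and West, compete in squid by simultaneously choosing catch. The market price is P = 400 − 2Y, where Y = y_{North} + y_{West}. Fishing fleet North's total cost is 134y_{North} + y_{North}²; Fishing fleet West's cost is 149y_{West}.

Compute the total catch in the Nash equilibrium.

Fishing fleet North's profit: π = y_{North}(400 − 2(y_{North} + y_{West})) − 134y_{North} − y_{North}².
∂π/∂y_{North} = 266 − 6y_{North} − 2y_{West} = 0, so y_{North} = 133/3 − (1/3)y_{West}.
For West: ∂π/∂y_{West} = 251 − 4y_{West} − 2y_{North} = 0 ⇒ y_{West} = 62.75 − 0.5y_{North}.
Plugging y_{West} into North's best response: y_{North} = 133/3 − (1/3)(62.75 − 0.5y_{North}) ⇒ (5/6)y_{North} = 281/12, so y_{North} = 28.1.
Then y_{West} = 62.75 − 0.5·28.1 = 48.7.
Total catch: 28.1 + 48.7 = 76.8.

76.8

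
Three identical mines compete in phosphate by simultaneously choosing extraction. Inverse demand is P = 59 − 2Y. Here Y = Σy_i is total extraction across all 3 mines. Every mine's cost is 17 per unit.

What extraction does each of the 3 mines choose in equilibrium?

A representative mine's profit is π_i = y_i(59 − 2Y) − 17y_i, with Y = y_i + Σ_{j≠i} y_j.
First-order condition: 42 − 4y_i − 2Σ_{j≠i} y_j = 0.
Imposing symmetry (y_j = y for all j) turns Σ_{j≠i} y_j into 2y, so 42 = 8y and y = 5.25.

5.25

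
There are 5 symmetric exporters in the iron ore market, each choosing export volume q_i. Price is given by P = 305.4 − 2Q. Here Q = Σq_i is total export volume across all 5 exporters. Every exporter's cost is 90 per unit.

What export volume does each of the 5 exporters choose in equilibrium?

17.95

A representative exporter's profit is π_i = q_i(305.4 − 2Q) − 90q_i, with Q = q_i + Σ_{j≠i} q_j.
First-order condition: 215.4 − 4q_i − 2Σ_{j≠i} q_j = 0.
Imposing symmetry (q_j = q for all j) turns Σ_{j≠i} q_j into 4q, so 215.4 = 12q and q = 17.95.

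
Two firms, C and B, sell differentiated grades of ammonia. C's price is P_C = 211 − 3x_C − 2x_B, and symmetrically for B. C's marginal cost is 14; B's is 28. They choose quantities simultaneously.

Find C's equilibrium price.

90.5

Firm C's profit: π = x_C(211 − 3x_C − 2x_B) − 14x_C.
∂π/∂x_C = 197 − 6x_C − 2x_B = 0 ⇒ x_C = 197/6 − (1/3)x_B.
Similarly x_B = 30.5 − (1/3)x_C.
Plugging x_B into C's best response: x_C = 197/6 − (1/3)(30.5 − (1/3)x_C) ⇒ (8/9)x_C = 68/3, so x_C = 25.5.
Then x_B = 30.5 − (1/3)·25.5 = 22.
P_C = 211 − 3·25.5 − 2·22 = 90.5.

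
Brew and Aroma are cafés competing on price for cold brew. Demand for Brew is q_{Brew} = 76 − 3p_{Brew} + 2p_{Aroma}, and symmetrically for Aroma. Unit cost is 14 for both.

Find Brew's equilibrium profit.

720.75

Brew's profit: π = (p_{Brew} − 14)(76 − 3p_{Brew} + 2p_{Aroma}).
∂π/∂p_{Brew} = 118 − 6p_{Brew} + 2p_{Aroma} = 0 ⇒ p_{Brew} = 59/3 + (1/3)p_{Aroma}.
Setting p_{Brew} = p_{Aroma} in the reaction function: p_{Brew} = 59/3 + (1/3)p_{Brew}, so p_{Brew} = (59/3) / (2/3) = 29.5.
q_{Brew} = 76 − 3·29.5 + 2·29.5 = 46.5.
Profit = (29.5 − 14)·46.5 = 720.75.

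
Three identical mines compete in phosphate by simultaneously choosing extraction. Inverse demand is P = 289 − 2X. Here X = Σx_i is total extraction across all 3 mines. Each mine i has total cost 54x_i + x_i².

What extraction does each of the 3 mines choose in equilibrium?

A representative mine's profit is π_i = x_i(289 − 2X) − 54x_i − x_i², with X = x_i + Σ_{j≠i} x_j.
First-order condition: 235 − 6x_i − 2Σ_{j≠i} x_j = 0.
Imposing symmetry (x_j = x for all j) turns Σ_{j≠i} x_j into 2x, so 235 = 10x and x = 23.5.

23.5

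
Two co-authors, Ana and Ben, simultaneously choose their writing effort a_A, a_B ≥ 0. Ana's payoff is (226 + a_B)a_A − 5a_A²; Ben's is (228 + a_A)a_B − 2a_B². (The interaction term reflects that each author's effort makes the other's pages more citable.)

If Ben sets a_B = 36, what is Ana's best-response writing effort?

Expanding Ana's payoff: 226a_A + a_Ba_A − 5a_A².
∂π/∂a_A = 226 + a_B − 10a_A = 0, so a_A = 22.6 + 0.1a_B.
At a_B = 36: a_A = 22.6 + 0.1·36 = 26.2.

26.2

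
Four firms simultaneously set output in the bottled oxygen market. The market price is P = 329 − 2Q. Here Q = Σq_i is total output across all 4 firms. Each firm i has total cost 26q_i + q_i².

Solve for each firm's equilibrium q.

25.25

A representative firm's profit is π_i = q_i(329 − 2Q) − 26q_i − q_i², with Q = q_i + Σ_{j≠i} q_j.
First-order condition: 303 − 6q_i − 2Σ_{j≠i} q_j = 0.
With identical firms, set every q_j = q: then 303 − 6q − 6q = 0, i.e. q = 303/12 = 25.25.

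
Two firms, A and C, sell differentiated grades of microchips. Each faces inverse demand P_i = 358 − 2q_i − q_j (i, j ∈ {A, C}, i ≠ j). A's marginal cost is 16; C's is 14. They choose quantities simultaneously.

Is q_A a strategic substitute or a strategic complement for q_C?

Firm A's profit: π = q_A(358 − 2q_A − q_C) − 16q_A.
∂π/∂q_A = 342 − 4q_A − q_C = 0 ⇒ q_A = 85.5 − 0.25q_C.
The best-response slope dq_A/dq_C = −0.25 < 0: the reaction function is downward-sloping, so the choices are strategic substitutes.

strategic substitutes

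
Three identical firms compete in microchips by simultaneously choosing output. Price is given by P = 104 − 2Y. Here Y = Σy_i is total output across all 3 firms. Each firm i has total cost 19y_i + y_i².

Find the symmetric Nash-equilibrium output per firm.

A representative firm's profit is π_i = y_i(104 − 2Y) − 19y_i − y_i², with Y = y_i + Σ_{j≠i} y_j.
First-order condition: 85 − 6y_i − 2Σ_{j≠i} y_j = 0.
With identical firms, set every y_j = y: then 85 − 6y − 4y = 0, i.e. y = 85/10 = 8.5.

8.5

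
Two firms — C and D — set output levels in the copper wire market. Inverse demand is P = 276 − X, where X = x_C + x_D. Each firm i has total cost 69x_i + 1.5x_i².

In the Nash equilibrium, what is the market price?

207

Firm C's profit: π = x_C(276 − (x_C + x_D)) − 69x_C − 1.5x_C².
∂π/∂x_C = 207 − 5x_C − x_D = 0, so x_C = 41.4 − 0.2x_D.
The game is symmetric, so in equilibrium x_D = x_C: the reaction function gives 1.2x_C = 41.4, hence x_C = 34.5.
Equilibrium price: P = 276 − 69 = 207.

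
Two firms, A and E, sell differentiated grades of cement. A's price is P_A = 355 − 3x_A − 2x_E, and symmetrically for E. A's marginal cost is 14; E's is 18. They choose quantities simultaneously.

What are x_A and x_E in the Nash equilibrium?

Firm A's profit: π = x_A(355 − 3x_A − 2x_E) − 14x_A.
∂π/∂x_A = 341 − 6x_A − 2x_E = 0 ⇒ x_A = 341/6 − (1/3)x_E.
Similarly x_E = 337/6 − (1/3)x_A.
Substituting the second reaction function into the first: x_A = 341/6 − (1/3)(337/6 − (1/3)x_A), which gives (8/9)x_A = 343/9 ⇒ x_A = 42.875.
Then x_E = 337/6 − (1/3)·42.875 = 41.875.

42.875, 41.875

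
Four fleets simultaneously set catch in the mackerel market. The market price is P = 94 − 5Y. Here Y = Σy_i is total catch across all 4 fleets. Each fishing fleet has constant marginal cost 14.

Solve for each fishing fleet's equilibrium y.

A representative fishing fleet's profit is π_i = y_i(94 − 5Y) − 14y_i, with Y = y_i + Σ_{j≠i} y_j.
First-order condition: 80 − 10y_i − 5Σ_{j≠i} y_j = 0.
Imposing symmetry (y_j = y for all j) turns Σ_{j≠i} y_j into 3y, so 80 = 25y and y = 3.2.

3.2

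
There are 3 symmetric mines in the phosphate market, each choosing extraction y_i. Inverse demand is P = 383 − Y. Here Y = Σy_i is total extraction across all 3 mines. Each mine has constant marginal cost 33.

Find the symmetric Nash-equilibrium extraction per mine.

A representative mine's profit is π_i = y_i(383 − Y) − 33y_i, with Y = y_i + Σ_{j≠i} y_j.
First-order condition: 350 − 2y_i − Σ_{j≠i} y_j = 0.
In a symmetric equilibrium every mine chooses the same y, so Σ_{j≠i} y_j = 2y. The condition becomes 350 − 4y = 0, giving y = 350/4 = 87.5.

87.5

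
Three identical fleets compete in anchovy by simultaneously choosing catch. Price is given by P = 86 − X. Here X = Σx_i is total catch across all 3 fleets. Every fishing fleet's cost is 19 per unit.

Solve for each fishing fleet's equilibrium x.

A representative fishing fleet's profit is π_i = x_i(86 − X) − 19x_i, with X = x_i + Σ_{j≠i} x_j.
First-order condition: 67 − 2x_i − Σ_{j≠i} x_j = 0.
With identical fishing fleets, set every x_j = x: then 67 − 2x − 2x = 0, i.e. x = 67/4 = 16.75.

16.75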